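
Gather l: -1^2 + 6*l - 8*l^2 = -8*l^2 + 6*l - 1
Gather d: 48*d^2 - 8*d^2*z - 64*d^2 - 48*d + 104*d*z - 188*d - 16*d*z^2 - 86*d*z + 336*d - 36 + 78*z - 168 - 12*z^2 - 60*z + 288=d^2*(-8*z - 16) + d*(-16*z^2 + 18*z + 100) - 12*z^2 + 18*z + 84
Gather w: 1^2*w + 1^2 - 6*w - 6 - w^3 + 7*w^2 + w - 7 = -w^3 + 7*w^2 - 4*w - 12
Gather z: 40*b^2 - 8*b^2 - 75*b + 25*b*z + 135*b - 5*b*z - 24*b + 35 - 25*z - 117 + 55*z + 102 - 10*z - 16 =32*b^2 + 36*b + z*(20*b + 20) + 4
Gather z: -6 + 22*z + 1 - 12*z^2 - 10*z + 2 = -12*z^2 + 12*z - 3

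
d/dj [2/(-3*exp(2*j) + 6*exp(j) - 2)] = 12*(exp(j) - 1)*exp(j)/(3*exp(2*j) - 6*exp(j) + 2)^2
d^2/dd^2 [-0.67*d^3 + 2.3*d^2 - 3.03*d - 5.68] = 4.6 - 4.02*d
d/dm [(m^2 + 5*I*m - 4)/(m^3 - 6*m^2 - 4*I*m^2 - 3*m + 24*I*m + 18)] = (-m^4 - 10*I*m^3 + m^2*(-11 + 54*I) + m*(-12 - 32*I) - 12 + 186*I)/(m^6 + m^5*(-12 - 8*I) + m^4*(14 + 96*I) + m^3*(264 - 264*I) + m^2*(-783 - 288*I) + m*(-108 + 864*I) + 324)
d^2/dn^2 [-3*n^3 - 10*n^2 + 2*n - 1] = -18*n - 20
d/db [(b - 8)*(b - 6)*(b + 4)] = 3*b^2 - 20*b - 8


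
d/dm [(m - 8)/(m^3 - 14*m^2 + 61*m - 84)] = (m^3 - 14*m^2 + 61*m - (m - 8)*(3*m^2 - 28*m + 61) - 84)/(m^3 - 14*m^2 + 61*m - 84)^2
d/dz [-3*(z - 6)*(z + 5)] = 3 - 6*z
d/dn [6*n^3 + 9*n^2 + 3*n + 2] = 18*n^2 + 18*n + 3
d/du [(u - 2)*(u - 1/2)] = 2*u - 5/2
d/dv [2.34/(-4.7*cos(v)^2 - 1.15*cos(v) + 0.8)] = -(21.996*cos(v) + 2.691)*sin(v)/(4.7*cos(v)^2 + 1.15*cos(v) - 0.8)^2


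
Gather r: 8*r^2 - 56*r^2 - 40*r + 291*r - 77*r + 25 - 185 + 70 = -48*r^2 + 174*r - 90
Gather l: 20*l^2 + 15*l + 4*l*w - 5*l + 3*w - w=20*l^2 + l*(4*w + 10) + 2*w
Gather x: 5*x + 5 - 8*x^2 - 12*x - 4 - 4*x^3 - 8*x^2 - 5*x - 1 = -4*x^3 - 16*x^2 - 12*x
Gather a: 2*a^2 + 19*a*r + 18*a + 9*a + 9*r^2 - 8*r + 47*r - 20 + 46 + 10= 2*a^2 + a*(19*r + 27) + 9*r^2 + 39*r + 36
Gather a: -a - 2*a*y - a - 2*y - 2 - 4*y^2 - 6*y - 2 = a*(-2*y - 2) - 4*y^2 - 8*y - 4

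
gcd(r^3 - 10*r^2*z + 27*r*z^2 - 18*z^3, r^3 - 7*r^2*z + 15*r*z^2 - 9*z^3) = r^2 - 4*r*z + 3*z^2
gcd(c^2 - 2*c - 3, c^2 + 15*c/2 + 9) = 1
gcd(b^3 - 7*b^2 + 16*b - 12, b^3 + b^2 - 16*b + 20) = b^2 - 4*b + 4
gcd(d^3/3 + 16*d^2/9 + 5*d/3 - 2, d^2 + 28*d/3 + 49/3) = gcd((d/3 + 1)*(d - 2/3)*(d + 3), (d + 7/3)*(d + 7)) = 1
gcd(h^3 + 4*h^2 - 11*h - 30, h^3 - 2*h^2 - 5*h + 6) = h^2 - h - 6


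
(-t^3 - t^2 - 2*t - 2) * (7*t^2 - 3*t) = -7*t^5 - 4*t^4 - 11*t^3 - 8*t^2 + 6*t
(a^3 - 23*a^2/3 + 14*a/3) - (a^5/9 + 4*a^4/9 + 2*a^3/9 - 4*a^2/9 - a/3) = -a^5/9 - 4*a^4/9 + 7*a^3/9 - 65*a^2/9 + 5*a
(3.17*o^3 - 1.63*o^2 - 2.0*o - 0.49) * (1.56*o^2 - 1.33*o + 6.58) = 4.9452*o^5 - 6.7589*o^4 + 19.9065*o^3 - 8.8298*o^2 - 12.5083*o - 3.2242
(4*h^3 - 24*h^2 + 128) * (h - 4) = 4*h^4 - 40*h^3 + 96*h^2 + 128*h - 512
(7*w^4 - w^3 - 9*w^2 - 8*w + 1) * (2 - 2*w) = -14*w^5 + 16*w^4 + 16*w^3 - 2*w^2 - 18*w + 2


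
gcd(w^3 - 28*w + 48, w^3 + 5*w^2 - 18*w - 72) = w^2 + 2*w - 24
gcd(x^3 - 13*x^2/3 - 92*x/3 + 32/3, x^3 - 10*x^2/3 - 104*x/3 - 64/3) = x^2 - 4*x - 32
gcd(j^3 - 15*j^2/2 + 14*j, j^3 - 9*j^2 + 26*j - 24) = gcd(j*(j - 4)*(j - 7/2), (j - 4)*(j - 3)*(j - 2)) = j - 4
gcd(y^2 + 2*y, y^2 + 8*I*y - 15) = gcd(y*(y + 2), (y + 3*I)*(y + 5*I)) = 1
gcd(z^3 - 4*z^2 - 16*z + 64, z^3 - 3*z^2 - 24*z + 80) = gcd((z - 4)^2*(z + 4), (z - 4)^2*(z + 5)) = z^2 - 8*z + 16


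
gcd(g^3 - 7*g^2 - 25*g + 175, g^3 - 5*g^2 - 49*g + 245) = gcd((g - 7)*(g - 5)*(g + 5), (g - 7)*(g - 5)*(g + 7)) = g^2 - 12*g + 35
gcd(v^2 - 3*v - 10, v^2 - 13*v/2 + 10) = 1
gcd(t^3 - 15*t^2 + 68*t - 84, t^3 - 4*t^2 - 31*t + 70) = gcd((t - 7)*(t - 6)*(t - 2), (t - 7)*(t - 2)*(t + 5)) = t^2 - 9*t + 14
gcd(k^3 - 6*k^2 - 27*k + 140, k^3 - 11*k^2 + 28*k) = k^2 - 11*k + 28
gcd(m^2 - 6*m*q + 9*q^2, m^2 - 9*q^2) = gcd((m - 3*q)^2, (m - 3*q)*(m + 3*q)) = -m + 3*q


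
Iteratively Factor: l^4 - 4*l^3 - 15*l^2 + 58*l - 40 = (l - 5)*(l^3 + l^2 - 10*l + 8) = (l - 5)*(l + 4)*(l^2 - 3*l + 2) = (l - 5)*(l - 2)*(l + 4)*(l - 1)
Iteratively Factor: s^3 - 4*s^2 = (s - 4)*(s^2) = s*(s - 4)*(s)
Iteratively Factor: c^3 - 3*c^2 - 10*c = (c - 5)*(c^2 + 2*c) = (c - 5)*(c + 2)*(c)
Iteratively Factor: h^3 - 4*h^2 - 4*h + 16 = (h - 2)*(h^2 - 2*h - 8) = (h - 2)*(h + 2)*(h - 4)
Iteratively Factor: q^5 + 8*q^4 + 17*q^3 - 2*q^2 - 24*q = (q + 4)*(q^4 + 4*q^3 + q^2 - 6*q) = (q + 3)*(q + 4)*(q^3 + q^2 - 2*q) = (q + 2)*(q + 3)*(q + 4)*(q^2 - q) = q*(q + 2)*(q + 3)*(q + 4)*(q - 1)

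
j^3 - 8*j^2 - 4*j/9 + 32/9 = (j - 8)*(j - 2/3)*(j + 2/3)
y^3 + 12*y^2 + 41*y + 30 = (y + 1)*(y + 5)*(y + 6)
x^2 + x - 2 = (x - 1)*(x + 2)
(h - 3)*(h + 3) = h^2 - 9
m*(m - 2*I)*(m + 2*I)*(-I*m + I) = -I*m^4 + I*m^3 - 4*I*m^2 + 4*I*m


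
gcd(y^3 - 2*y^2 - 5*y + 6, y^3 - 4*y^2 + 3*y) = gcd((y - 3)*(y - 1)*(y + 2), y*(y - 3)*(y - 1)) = y^2 - 4*y + 3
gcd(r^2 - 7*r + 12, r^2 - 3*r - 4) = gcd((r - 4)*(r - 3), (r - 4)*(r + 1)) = r - 4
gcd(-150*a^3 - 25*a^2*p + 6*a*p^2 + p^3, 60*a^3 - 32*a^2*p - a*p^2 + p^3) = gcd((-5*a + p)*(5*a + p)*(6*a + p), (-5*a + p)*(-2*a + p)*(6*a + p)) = -30*a^2 + a*p + p^2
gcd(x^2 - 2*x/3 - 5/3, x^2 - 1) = x + 1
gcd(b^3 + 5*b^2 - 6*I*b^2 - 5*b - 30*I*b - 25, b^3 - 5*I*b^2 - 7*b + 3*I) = b - I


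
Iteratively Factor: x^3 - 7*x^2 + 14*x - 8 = (x - 4)*(x^2 - 3*x + 2) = (x - 4)*(x - 2)*(x - 1)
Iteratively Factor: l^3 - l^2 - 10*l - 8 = (l + 2)*(l^2 - 3*l - 4) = (l + 1)*(l + 2)*(l - 4)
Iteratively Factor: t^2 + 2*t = (t)*(t + 2)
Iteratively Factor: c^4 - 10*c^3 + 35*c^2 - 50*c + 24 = (c - 1)*(c^3 - 9*c^2 + 26*c - 24) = (c - 4)*(c - 1)*(c^2 - 5*c + 6) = (c - 4)*(c - 3)*(c - 1)*(c - 2)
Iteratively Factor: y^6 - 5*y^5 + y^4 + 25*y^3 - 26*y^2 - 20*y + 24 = (y - 1)*(y^5 - 4*y^4 - 3*y^3 + 22*y^2 - 4*y - 24) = (y - 1)*(y + 2)*(y^4 - 6*y^3 + 9*y^2 + 4*y - 12) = (y - 2)*(y - 1)*(y + 2)*(y^3 - 4*y^2 + y + 6) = (y - 2)*(y - 1)*(y + 1)*(y + 2)*(y^2 - 5*y + 6) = (y - 3)*(y - 2)*(y - 1)*(y + 1)*(y + 2)*(y - 2)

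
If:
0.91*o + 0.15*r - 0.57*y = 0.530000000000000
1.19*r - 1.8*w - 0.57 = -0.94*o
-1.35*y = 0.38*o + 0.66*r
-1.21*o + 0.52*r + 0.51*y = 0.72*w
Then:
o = -0.02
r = 1.29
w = 0.52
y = -0.62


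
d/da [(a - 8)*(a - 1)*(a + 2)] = 3*a^2 - 14*a - 10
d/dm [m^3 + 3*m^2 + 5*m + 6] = 3*m^2 + 6*m + 5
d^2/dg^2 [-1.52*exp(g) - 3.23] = -1.52*exp(g)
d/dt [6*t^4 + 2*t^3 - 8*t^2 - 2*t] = 24*t^3 + 6*t^2 - 16*t - 2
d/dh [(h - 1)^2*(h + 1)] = (h - 1)*(3*h + 1)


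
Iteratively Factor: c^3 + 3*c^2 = (c)*(c^2 + 3*c) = c*(c + 3)*(c)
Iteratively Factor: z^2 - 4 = (z - 2)*(z + 2)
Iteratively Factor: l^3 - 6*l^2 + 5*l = (l)*(l^2 - 6*l + 5) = l*(l - 1)*(l - 5)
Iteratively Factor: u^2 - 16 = (u - 4)*(u + 4)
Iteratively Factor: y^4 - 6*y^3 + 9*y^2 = (y)*(y^3 - 6*y^2 + 9*y) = y*(y - 3)*(y^2 - 3*y) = y*(y - 3)^2*(y)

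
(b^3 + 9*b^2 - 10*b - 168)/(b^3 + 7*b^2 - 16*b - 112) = (b + 6)/(b + 4)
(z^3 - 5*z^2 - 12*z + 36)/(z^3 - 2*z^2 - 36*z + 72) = (z + 3)/(z + 6)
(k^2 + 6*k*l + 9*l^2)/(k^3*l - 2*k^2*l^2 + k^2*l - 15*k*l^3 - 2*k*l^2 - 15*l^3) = (k + 3*l)/(l*(k^2 - 5*k*l + k - 5*l))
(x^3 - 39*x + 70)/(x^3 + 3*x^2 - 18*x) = (x^3 - 39*x + 70)/(x*(x^2 + 3*x - 18))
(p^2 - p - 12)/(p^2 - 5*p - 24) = (p - 4)/(p - 8)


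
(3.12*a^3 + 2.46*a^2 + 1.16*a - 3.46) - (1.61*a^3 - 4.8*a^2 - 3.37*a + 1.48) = 1.51*a^3 + 7.26*a^2 + 4.53*a - 4.94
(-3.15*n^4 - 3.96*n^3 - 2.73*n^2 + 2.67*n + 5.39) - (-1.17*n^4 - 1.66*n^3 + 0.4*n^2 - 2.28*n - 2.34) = -1.98*n^4 - 2.3*n^3 - 3.13*n^2 + 4.95*n + 7.73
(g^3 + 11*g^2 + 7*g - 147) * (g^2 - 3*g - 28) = g^5 + 8*g^4 - 54*g^3 - 476*g^2 + 245*g + 4116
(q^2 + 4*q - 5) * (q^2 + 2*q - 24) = q^4 + 6*q^3 - 21*q^2 - 106*q + 120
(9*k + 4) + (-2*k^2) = -2*k^2 + 9*k + 4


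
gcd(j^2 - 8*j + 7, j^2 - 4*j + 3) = j - 1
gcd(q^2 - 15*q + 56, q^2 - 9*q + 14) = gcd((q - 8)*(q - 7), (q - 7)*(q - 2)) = q - 7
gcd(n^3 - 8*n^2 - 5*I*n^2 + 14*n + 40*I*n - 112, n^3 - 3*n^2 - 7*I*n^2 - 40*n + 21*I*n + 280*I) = n^2 + n*(-8 - 7*I) + 56*I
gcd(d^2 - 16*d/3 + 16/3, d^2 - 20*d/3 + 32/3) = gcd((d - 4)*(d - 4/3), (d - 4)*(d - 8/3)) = d - 4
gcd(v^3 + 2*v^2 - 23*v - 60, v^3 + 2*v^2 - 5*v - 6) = v + 3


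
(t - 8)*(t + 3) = t^2 - 5*t - 24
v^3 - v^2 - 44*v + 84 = (v - 6)*(v - 2)*(v + 7)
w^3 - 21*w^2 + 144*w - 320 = (w - 8)^2*(w - 5)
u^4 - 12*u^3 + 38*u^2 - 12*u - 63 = (u - 7)*(u - 3)^2*(u + 1)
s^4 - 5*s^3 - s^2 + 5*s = s*(s - 5)*(s - 1)*(s + 1)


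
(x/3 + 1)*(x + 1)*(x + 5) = x^3/3 + 3*x^2 + 23*x/3 + 5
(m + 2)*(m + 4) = m^2 + 6*m + 8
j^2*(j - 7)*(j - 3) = j^4 - 10*j^3 + 21*j^2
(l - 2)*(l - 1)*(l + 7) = l^3 + 4*l^2 - 19*l + 14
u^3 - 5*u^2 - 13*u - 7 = (u - 7)*(u + 1)^2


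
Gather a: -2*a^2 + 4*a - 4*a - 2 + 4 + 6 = 8 - 2*a^2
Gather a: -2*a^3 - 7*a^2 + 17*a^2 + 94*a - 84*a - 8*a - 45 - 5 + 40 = -2*a^3 + 10*a^2 + 2*a - 10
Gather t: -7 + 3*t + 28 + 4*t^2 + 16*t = 4*t^2 + 19*t + 21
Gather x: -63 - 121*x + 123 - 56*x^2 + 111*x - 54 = -56*x^2 - 10*x + 6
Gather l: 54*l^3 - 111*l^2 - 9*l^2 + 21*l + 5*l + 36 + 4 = 54*l^3 - 120*l^2 + 26*l + 40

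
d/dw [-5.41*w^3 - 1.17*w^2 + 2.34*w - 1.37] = -16.23*w^2 - 2.34*w + 2.34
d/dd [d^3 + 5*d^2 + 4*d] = 3*d^2 + 10*d + 4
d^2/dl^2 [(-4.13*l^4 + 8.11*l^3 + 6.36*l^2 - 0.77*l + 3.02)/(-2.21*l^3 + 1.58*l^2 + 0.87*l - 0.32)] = (1.13686837721616e-13*l^8 + 2.27373675443232e-13*l^7 - 82.260982*l^6 - 54.4558679999999*l^5 - 191.450214*l^4 + 217.108768*l^3 - 17.60178*l^2 - 14.7402*l - 8.499292)/(10.793861*l^9 - 23.150634*l^8 + 3.803631*l^7 + 18.97162*l^6 - 8.201613*l^5 - 4.882746*l^4 + 2.659641*l^3 + 0.241248*l^2 - 0.267264*l + 0.032768)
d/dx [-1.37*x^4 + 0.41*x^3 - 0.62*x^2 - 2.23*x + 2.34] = -5.48*x^3 + 1.23*x^2 - 1.24*x - 2.23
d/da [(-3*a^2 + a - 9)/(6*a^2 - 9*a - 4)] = (21*a^2 + 132*a - 85)/(36*a^4 - 108*a^3 + 33*a^2 + 72*a + 16)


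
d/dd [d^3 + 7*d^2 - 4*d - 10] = 3*d^2 + 14*d - 4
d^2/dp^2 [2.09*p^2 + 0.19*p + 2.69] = 4.18000000000000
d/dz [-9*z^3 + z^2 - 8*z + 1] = -27*z^2 + 2*z - 8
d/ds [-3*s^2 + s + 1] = 1 - 6*s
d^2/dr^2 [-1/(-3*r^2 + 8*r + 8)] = 2*(9*r^2 - 24*r - 4*(3*r - 4)^2 - 24)/(-3*r^2 + 8*r + 8)^3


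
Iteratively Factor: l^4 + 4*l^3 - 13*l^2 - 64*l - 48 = (l + 1)*(l^3 + 3*l^2 - 16*l - 48) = (l + 1)*(l + 4)*(l^2 - l - 12) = (l + 1)*(l + 3)*(l + 4)*(l - 4)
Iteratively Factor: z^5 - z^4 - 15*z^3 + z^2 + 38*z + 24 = (z + 1)*(z^4 - 2*z^3 - 13*z^2 + 14*z + 24) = (z + 1)*(z + 3)*(z^3 - 5*z^2 + 2*z + 8) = (z + 1)^2*(z + 3)*(z^2 - 6*z + 8) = (z - 2)*(z + 1)^2*(z + 3)*(z - 4)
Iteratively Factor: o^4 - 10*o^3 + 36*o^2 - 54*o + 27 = (o - 3)*(o^3 - 7*o^2 + 15*o - 9) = (o - 3)*(o - 1)*(o^2 - 6*o + 9) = (o - 3)^2*(o - 1)*(o - 3)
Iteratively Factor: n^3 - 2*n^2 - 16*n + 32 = (n - 4)*(n^2 + 2*n - 8) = (n - 4)*(n + 4)*(n - 2)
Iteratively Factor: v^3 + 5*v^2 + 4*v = (v)*(v^2 + 5*v + 4) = v*(v + 4)*(v + 1)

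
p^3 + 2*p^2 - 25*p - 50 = (p - 5)*(p + 2)*(p + 5)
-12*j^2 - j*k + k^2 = (-4*j + k)*(3*j + k)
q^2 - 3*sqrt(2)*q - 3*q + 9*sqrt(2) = (q - 3)*(q - 3*sqrt(2))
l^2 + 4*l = l*(l + 4)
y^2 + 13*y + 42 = (y + 6)*(y + 7)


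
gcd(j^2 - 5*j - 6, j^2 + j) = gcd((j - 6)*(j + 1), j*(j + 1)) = j + 1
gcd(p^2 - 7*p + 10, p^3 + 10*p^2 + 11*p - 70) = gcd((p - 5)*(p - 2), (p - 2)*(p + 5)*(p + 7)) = p - 2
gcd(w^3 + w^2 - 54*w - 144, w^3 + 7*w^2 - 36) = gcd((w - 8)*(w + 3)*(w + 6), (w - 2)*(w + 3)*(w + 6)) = w^2 + 9*w + 18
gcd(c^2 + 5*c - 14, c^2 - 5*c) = 1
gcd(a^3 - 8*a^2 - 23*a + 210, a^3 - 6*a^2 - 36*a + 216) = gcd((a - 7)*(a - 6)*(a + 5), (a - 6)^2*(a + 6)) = a - 6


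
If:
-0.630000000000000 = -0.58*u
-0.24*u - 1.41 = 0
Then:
No Solution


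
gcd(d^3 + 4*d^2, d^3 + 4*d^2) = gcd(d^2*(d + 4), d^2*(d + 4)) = d^3 + 4*d^2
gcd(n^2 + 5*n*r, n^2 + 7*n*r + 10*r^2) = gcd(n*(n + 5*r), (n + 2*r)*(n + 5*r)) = n + 5*r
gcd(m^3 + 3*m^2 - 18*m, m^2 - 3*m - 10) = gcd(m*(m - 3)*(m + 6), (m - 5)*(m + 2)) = 1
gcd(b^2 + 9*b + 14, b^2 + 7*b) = b + 7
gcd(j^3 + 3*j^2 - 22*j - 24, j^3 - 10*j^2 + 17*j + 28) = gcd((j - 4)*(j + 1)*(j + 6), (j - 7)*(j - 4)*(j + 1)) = j^2 - 3*j - 4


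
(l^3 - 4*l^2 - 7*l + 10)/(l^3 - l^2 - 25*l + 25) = (l + 2)/(l + 5)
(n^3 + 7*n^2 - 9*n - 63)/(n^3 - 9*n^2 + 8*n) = (n^3 + 7*n^2 - 9*n - 63)/(n*(n^2 - 9*n + 8))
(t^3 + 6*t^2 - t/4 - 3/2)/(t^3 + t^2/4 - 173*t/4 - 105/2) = (4*t^2 - 1)/(4*t^2 - 23*t - 35)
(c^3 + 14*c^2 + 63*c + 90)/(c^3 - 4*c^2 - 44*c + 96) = (c^2 + 8*c + 15)/(c^2 - 10*c + 16)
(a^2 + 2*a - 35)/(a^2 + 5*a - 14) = (a - 5)/(a - 2)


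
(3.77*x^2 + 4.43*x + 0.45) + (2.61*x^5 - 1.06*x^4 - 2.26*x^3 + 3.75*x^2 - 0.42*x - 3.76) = 2.61*x^5 - 1.06*x^4 - 2.26*x^3 + 7.52*x^2 + 4.01*x - 3.31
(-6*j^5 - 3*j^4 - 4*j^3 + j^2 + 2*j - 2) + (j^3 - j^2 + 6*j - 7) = -6*j^5 - 3*j^4 - 3*j^3 + 8*j - 9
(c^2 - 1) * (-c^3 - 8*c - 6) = -c^5 - 7*c^3 - 6*c^2 + 8*c + 6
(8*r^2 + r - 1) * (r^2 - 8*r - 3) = 8*r^4 - 63*r^3 - 33*r^2 + 5*r + 3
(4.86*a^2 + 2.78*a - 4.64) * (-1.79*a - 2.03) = -8.6994*a^3 - 14.842*a^2 + 2.6622*a + 9.4192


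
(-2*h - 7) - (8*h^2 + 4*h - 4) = -8*h^2 - 6*h - 3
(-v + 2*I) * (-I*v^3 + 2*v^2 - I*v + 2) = I*v^4 + 5*I*v^2 + 4*I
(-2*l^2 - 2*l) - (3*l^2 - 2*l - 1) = 1 - 5*l^2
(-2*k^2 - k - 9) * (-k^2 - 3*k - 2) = 2*k^4 + 7*k^3 + 16*k^2 + 29*k + 18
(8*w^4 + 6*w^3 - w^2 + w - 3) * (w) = 8*w^5 + 6*w^4 - w^3 + w^2 - 3*w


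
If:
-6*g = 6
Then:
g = -1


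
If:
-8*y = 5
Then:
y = -5/8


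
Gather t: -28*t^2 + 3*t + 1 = -28*t^2 + 3*t + 1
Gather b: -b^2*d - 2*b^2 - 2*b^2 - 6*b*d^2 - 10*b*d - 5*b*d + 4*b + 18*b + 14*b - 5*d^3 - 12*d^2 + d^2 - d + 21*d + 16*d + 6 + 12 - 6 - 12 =b^2*(-d - 4) + b*(-6*d^2 - 15*d + 36) - 5*d^3 - 11*d^2 + 36*d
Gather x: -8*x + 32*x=24*x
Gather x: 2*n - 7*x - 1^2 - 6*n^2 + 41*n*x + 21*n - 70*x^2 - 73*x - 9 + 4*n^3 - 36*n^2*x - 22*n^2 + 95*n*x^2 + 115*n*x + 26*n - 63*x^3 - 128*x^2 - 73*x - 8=4*n^3 - 28*n^2 + 49*n - 63*x^3 + x^2*(95*n - 198) + x*(-36*n^2 + 156*n - 153) - 18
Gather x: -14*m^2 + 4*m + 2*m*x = -14*m^2 + 2*m*x + 4*m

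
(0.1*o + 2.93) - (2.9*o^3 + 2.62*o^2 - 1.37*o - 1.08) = -2.9*o^3 - 2.62*o^2 + 1.47*o + 4.01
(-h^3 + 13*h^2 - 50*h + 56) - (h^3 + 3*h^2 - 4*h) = -2*h^3 + 10*h^2 - 46*h + 56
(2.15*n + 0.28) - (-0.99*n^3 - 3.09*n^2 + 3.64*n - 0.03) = 0.99*n^3 + 3.09*n^2 - 1.49*n + 0.31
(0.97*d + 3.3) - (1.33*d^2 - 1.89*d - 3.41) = -1.33*d^2 + 2.86*d + 6.71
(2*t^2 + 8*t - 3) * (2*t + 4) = 4*t^3 + 24*t^2 + 26*t - 12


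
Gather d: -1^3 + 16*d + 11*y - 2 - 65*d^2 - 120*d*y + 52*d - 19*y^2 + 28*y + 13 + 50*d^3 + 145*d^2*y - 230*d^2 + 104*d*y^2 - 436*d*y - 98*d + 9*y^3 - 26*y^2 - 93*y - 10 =50*d^3 + d^2*(145*y - 295) + d*(104*y^2 - 556*y - 30) + 9*y^3 - 45*y^2 - 54*y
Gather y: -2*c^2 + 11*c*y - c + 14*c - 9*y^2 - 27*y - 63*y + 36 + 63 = -2*c^2 + 13*c - 9*y^2 + y*(11*c - 90) + 99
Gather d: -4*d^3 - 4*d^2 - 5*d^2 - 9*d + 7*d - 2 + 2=-4*d^3 - 9*d^2 - 2*d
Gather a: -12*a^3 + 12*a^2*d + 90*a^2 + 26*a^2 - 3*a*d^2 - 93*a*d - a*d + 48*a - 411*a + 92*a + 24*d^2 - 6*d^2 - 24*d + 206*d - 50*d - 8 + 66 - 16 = -12*a^3 + a^2*(12*d + 116) + a*(-3*d^2 - 94*d - 271) + 18*d^2 + 132*d + 42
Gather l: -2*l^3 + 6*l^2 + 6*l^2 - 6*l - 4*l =-2*l^3 + 12*l^2 - 10*l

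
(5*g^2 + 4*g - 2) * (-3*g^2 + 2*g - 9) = -15*g^4 - 2*g^3 - 31*g^2 - 40*g + 18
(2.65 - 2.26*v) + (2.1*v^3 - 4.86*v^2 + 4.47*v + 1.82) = 2.1*v^3 - 4.86*v^2 + 2.21*v + 4.47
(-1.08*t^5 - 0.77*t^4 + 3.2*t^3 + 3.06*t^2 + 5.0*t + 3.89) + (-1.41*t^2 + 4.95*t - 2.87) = -1.08*t^5 - 0.77*t^4 + 3.2*t^3 + 1.65*t^2 + 9.95*t + 1.02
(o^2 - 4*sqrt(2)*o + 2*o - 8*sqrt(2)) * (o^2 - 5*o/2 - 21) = o^4 - 4*sqrt(2)*o^3 - o^3/2 - 26*o^2 + 2*sqrt(2)*o^2 - 42*o + 104*sqrt(2)*o + 168*sqrt(2)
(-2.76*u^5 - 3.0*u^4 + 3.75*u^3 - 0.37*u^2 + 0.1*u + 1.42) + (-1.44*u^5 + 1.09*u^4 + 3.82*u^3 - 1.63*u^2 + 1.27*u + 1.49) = -4.2*u^5 - 1.91*u^4 + 7.57*u^3 - 2.0*u^2 + 1.37*u + 2.91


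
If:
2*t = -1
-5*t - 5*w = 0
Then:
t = -1/2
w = 1/2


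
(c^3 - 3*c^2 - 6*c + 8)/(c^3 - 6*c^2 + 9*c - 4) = (c + 2)/(c - 1)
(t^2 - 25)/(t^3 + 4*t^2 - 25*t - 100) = 1/(t + 4)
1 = 1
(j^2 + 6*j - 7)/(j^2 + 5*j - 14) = (j - 1)/(j - 2)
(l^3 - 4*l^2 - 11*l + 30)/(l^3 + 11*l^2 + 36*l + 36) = (l^2 - 7*l + 10)/(l^2 + 8*l + 12)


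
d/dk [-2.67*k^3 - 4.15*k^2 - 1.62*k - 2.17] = -8.01*k^2 - 8.3*k - 1.62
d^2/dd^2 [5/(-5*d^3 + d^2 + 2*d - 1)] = 10*((15*d - 1)*(5*d^3 - d^2 - 2*d + 1) - (-15*d^2 + 2*d + 2)^2)/(5*d^3 - d^2 - 2*d + 1)^3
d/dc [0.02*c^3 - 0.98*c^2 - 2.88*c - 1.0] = 0.06*c^2 - 1.96*c - 2.88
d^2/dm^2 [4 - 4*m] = 0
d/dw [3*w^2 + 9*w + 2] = 6*w + 9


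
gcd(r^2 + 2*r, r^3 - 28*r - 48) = r + 2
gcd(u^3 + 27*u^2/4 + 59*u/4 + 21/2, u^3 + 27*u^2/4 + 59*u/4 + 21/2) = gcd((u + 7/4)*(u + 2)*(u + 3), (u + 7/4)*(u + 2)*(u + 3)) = u^3 + 27*u^2/4 + 59*u/4 + 21/2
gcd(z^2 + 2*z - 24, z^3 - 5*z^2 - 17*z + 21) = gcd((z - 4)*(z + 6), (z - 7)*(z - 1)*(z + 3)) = 1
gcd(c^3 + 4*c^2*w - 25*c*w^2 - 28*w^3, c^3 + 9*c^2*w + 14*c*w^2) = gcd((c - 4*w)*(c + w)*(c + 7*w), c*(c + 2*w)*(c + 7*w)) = c + 7*w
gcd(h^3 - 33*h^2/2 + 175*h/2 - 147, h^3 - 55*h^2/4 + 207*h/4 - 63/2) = h^2 - 13*h + 42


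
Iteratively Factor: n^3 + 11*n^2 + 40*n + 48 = (n + 3)*(n^2 + 8*n + 16) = (n + 3)*(n + 4)*(n + 4)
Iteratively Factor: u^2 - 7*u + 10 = (u - 5)*(u - 2)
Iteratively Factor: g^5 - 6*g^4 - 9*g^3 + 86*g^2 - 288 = (g + 3)*(g^4 - 9*g^3 + 18*g^2 + 32*g - 96) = (g - 4)*(g + 3)*(g^3 - 5*g^2 - 2*g + 24) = (g - 4)^2*(g + 3)*(g^2 - g - 6) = (g - 4)^2*(g + 2)*(g + 3)*(g - 3)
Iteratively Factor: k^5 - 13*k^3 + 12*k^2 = (k - 1)*(k^4 + k^3 - 12*k^2) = (k - 1)*(k + 4)*(k^3 - 3*k^2) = k*(k - 1)*(k + 4)*(k^2 - 3*k) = k*(k - 3)*(k - 1)*(k + 4)*(k)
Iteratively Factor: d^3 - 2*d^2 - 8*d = (d)*(d^2 - 2*d - 8) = d*(d + 2)*(d - 4)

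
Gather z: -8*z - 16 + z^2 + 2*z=z^2 - 6*z - 16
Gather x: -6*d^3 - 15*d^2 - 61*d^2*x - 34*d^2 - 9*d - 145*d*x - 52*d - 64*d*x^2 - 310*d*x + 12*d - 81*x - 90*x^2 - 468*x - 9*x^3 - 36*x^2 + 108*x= -6*d^3 - 49*d^2 - 49*d - 9*x^3 + x^2*(-64*d - 126) + x*(-61*d^2 - 455*d - 441)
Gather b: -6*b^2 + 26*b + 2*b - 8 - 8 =-6*b^2 + 28*b - 16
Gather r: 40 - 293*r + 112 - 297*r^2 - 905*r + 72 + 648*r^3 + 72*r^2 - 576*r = 648*r^3 - 225*r^2 - 1774*r + 224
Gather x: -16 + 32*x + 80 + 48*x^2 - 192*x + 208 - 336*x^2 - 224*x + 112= -288*x^2 - 384*x + 384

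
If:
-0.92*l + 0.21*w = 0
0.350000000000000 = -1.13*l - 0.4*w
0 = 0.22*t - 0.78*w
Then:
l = -0.12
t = -1.89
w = -0.53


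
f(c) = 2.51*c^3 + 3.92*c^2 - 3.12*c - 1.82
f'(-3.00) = 41.13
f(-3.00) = -24.95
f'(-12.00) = 987.12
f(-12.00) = -3737.18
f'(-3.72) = 71.92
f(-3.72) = -65.18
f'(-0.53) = -5.16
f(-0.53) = 0.56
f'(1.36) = 21.47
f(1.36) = 7.50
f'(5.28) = 248.20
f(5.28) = 460.46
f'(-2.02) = 11.77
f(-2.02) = -0.21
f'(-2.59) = 27.09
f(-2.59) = -11.05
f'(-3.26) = 51.35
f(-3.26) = -36.95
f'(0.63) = 4.81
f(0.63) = -1.60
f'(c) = 7.53*c^2 + 7.84*c - 3.12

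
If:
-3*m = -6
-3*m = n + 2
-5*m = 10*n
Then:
No Solution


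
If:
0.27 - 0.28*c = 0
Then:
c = 0.96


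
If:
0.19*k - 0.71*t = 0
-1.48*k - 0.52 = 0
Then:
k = -0.35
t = -0.09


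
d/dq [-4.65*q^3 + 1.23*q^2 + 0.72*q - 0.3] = -13.95*q^2 + 2.46*q + 0.72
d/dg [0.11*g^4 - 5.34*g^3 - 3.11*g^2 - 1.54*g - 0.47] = 0.44*g^3 - 16.02*g^2 - 6.22*g - 1.54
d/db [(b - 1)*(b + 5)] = 2*b + 4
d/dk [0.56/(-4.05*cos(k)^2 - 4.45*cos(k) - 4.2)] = -(4.536*cos(k) + 2.492)*sin(k)/(4.05*cos(k)^2 + 4.45*cos(k) + 4.2)^2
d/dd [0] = 0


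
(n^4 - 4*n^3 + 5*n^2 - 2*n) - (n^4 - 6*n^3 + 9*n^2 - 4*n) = 2*n^3 - 4*n^2 + 2*n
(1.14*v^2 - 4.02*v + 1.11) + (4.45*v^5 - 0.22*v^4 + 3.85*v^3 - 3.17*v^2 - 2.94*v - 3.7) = 4.45*v^5 - 0.22*v^4 + 3.85*v^3 - 2.03*v^2 - 6.96*v - 2.59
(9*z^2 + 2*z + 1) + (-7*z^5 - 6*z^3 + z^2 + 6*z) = -7*z^5 - 6*z^3 + 10*z^2 + 8*z + 1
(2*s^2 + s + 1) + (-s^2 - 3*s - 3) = s^2 - 2*s - 2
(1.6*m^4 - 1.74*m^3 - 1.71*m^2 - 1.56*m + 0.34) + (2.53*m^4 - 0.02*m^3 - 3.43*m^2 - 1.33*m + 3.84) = 4.13*m^4 - 1.76*m^3 - 5.14*m^2 - 2.89*m + 4.18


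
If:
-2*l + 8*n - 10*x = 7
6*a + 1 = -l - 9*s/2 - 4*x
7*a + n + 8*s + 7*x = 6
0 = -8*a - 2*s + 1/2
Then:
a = 29*x/88 - 117/704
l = -x/22 - 725/176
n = 109*x/88 - 109/704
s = 161/176 - 29*x/22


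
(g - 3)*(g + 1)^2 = g^3 - g^2 - 5*g - 3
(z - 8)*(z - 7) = z^2 - 15*z + 56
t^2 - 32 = (t - 4*sqrt(2))*(t + 4*sqrt(2))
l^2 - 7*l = l*(l - 7)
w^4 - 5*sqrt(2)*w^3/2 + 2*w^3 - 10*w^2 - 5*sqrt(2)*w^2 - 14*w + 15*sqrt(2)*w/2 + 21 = (w - 1)*(w + 3)*(w - 7*sqrt(2)/2)*(w + sqrt(2))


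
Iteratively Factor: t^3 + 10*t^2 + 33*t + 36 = (t + 4)*(t^2 + 6*t + 9) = (t + 3)*(t + 4)*(t + 3)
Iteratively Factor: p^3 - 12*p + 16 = (p - 2)*(p^2 + 2*p - 8) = (p - 2)^2*(p + 4)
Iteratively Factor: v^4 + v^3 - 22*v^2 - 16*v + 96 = (v + 4)*(v^3 - 3*v^2 - 10*v + 24) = (v - 4)*(v + 4)*(v^2 + v - 6) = (v - 4)*(v + 3)*(v + 4)*(v - 2)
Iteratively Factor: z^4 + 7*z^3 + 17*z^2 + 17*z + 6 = (z + 3)*(z^3 + 4*z^2 + 5*z + 2) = (z + 2)*(z + 3)*(z^2 + 2*z + 1) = (z + 1)*(z + 2)*(z + 3)*(z + 1)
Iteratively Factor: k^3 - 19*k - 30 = (k + 2)*(k^2 - 2*k - 15) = (k - 5)*(k + 2)*(k + 3)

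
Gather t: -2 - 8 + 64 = 54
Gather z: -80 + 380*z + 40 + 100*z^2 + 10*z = 100*z^2 + 390*z - 40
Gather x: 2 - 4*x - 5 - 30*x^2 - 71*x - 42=-30*x^2 - 75*x - 45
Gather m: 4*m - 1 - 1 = 4*m - 2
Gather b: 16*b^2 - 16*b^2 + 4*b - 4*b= 0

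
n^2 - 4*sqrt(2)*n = n*(n - 4*sqrt(2))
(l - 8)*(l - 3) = l^2 - 11*l + 24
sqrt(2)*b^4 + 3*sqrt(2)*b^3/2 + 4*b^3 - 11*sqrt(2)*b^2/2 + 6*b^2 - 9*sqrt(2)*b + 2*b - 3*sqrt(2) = (b + 1/2)*(b - sqrt(2))*(b + 3*sqrt(2))*(sqrt(2)*b + sqrt(2))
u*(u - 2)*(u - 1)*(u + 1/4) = u^4 - 11*u^3/4 + 5*u^2/4 + u/2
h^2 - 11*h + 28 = (h - 7)*(h - 4)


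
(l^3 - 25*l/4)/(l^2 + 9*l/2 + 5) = l*(2*l - 5)/(2*(l + 2))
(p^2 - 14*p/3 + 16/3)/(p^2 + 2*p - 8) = (p - 8/3)/(p + 4)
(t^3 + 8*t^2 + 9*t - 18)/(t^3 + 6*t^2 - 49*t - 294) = (t^2 + 2*t - 3)/(t^2 - 49)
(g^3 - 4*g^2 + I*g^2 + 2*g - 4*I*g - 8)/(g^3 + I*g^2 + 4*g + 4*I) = (g^2 - g*(4 + I) + 4*I)/(g^2 - I*g + 2)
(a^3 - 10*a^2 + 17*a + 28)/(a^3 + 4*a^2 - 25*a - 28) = (a - 7)/(a + 7)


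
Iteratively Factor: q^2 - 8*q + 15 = (q - 3)*(q - 5)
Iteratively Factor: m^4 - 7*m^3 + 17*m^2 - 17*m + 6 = (m - 1)*(m^3 - 6*m^2 + 11*m - 6) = (m - 3)*(m - 1)*(m^2 - 3*m + 2) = (m - 3)*(m - 1)^2*(m - 2)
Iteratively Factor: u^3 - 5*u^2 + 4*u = (u - 1)*(u^2 - 4*u) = (u - 4)*(u - 1)*(u)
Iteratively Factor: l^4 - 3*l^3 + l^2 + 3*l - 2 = (l + 1)*(l^3 - 4*l^2 + 5*l - 2) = (l - 1)*(l + 1)*(l^2 - 3*l + 2) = (l - 1)^2*(l + 1)*(l - 2)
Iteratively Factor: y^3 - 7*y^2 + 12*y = (y - 3)*(y^2 - 4*y) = (y - 4)*(y - 3)*(y)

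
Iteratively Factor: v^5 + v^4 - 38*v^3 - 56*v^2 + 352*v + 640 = (v + 2)*(v^4 - v^3 - 36*v^2 + 16*v + 320) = (v + 2)*(v + 4)*(v^3 - 5*v^2 - 16*v + 80) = (v + 2)*(v + 4)^2*(v^2 - 9*v + 20) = (v - 4)*(v + 2)*(v + 4)^2*(v - 5)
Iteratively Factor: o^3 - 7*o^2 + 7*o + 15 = (o + 1)*(o^2 - 8*o + 15) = (o - 3)*(o + 1)*(o - 5)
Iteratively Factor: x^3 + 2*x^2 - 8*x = (x + 4)*(x^2 - 2*x) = x*(x + 4)*(x - 2)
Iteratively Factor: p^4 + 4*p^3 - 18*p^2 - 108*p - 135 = (p + 3)*(p^3 + p^2 - 21*p - 45) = (p - 5)*(p + 3)*(p^2 + 6*p + 9) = (p - 5)*(p + 3)^2*(p + 3)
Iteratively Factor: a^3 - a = (a + 1)*(a^2 - a) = a*(a + 1)*(a - 1)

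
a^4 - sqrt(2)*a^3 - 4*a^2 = a^2*(a - 2*sqrt(2))*(a + sqrt(2))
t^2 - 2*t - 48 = (t - 8)*(t + 6)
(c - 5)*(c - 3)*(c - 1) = c^3 - 9*c^2 + 23*c - 15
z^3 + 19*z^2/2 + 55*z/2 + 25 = (z + 2)*(z + 5/2)*(z + 5)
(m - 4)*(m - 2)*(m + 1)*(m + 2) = m^4 - 3*m^3 - 8*m^2 + 12*m + 16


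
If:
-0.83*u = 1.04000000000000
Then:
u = -1.25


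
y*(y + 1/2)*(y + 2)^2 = y^4 + 9*y^3/2 + 6*y^2 + 2*y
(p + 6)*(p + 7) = p^2 + 13*p + 42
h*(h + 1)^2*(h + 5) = h^4 + 7*h^3 + 11*h^2 + 5*h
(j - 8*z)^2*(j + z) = j^3 - 15*j^2*z + 48*j*z^2 + 64*z^3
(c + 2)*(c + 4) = c^2 + 6*c + 8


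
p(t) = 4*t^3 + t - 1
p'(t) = 12*t^2 + 1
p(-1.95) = -32.61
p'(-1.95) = 46.63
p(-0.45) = -1.81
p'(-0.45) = 3.43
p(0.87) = 2.50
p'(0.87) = 10.08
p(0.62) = 0.57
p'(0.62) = 5.61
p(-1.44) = -14.38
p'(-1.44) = 25.88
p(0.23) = -0.72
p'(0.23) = 1.63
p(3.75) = 213.69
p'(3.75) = 169.75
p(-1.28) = -10.67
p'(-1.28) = 20.66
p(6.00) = 869.00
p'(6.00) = 433.00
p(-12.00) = -6925.00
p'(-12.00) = 1729.00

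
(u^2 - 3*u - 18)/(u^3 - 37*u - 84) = (u - 6)/(u^2 - 3*u - 28)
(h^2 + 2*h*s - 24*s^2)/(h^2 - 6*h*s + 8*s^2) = (-h - 6*s)/(-h + 2*s)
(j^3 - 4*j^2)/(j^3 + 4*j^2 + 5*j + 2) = j^2*(j - 4)/(j^3 + 4*j^2 + 5*j + 2)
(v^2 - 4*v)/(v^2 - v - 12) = v/(v + 3)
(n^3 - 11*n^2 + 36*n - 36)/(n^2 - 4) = (n^2 - 9*n + 18)/(n + 2)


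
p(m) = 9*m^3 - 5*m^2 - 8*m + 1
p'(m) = 27*m^2 - 10*m - 8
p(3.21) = 221.48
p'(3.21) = 238.11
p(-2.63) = -176.27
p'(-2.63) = 205.06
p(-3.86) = -560.23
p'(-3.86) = 432.89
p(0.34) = -1.94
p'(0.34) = -8.28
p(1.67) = 15.61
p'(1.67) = 50.60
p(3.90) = 427.62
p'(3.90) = 363.67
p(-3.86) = -560.23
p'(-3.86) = 432.89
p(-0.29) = 2.68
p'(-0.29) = -2.83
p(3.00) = 175.00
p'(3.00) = 205.00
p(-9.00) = -6893.00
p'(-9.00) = 2269.00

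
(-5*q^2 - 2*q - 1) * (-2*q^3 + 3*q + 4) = 10*q^5 + 4*q^4 - 13*q^3 - 26*q^2 - 11*q - 4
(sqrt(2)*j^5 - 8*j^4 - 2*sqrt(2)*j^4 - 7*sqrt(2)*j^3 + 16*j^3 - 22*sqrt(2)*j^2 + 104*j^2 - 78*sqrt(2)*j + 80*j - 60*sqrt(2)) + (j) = sqrt(2)*j^5 - 8*j^4 - 2*sqrt(2)*j^4 - 7*sqrt(2)*j^3 + 16*j^3 - 22*sqrt(2)*j^2 + 104*j^2 - 78*sqrt(2)*j + 81*j - 60*sqrt(2)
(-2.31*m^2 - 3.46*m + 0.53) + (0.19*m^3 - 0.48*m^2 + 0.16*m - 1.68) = 0.19*m^3 - 2.79*m^2 - 3.3*m - 1.15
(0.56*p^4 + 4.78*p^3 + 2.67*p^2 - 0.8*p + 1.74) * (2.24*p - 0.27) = 1.2544*p^5 + 10.556*p^4 + 4.6902*p^3 - 2.5129*p^2 + 4.1136*p - 0.4698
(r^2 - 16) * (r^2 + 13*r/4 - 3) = r^4 + 13*r^3/4 - 19*r^2 - 52*r + 48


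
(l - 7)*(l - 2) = l^2 - 9*l + 14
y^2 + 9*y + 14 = (y + 2)*(y + 7)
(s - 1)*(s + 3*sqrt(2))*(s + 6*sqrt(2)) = s^3 - s^2 + 9*sqrt(2)*s^2 - 9*sqrt(2)*s + 36*s - 36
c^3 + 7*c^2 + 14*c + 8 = (c + 1)*(c + 2)*(c + 4)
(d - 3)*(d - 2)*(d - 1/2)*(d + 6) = d^4 + d^3/2 - 49*d^2/2 + 48*d - 18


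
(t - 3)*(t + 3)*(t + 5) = t^3 + 5*t^2 - 9*t - 45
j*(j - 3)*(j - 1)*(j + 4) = j^4 - 13*j^2 + 12*j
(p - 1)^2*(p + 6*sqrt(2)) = p^3 - 2*p^2 + 6*sqrt(2)*p^2 - 12*sqrt(2)*p + p + 6*sqrt(2)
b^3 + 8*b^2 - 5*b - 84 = (b - 3)*(b + 4)*(b + 7)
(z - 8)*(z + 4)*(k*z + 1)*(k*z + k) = k^2*z^4 - 3*k^2*z^3 - 36*k^2*z^2 - 32*k^2*z + k*z^3 - 3*k*z^2 - 36*k*z - 32*k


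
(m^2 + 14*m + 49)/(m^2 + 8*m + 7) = (m + 7)/(m + 1)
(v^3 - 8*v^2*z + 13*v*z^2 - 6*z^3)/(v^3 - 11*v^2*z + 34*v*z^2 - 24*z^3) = (-v + z)/(-v + 4*z)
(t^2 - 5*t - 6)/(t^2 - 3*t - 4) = (t - 6)/(t - 4)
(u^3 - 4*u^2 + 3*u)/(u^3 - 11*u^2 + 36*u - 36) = u*(u - 1)/(u^2 - 8*u + 12)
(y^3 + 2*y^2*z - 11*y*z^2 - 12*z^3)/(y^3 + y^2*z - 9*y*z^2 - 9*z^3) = (y + 4*z)/(y + 3*z)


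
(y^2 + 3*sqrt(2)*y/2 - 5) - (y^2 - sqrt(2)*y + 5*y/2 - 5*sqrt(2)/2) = -5*y/2 + 5*sqrt(2)*y/2 - 5 + 5*sqrt(2)/2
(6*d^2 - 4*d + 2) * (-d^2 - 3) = -6*d^4 + 4*d^3 - 20*d^2 + 12*d - 6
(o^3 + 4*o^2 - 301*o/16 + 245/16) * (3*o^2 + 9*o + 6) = 3*o^5 + 21*o^4 - 231*o^3/16 - 795*o^2/8 + 399*o/16 + 735/8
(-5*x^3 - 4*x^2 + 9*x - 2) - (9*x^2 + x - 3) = -5*x^3 - 13*x^2 + 8*x + 1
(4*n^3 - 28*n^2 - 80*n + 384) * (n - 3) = 4*n^4 - 40*n^3 + 4*n^2 + 624*n - 1152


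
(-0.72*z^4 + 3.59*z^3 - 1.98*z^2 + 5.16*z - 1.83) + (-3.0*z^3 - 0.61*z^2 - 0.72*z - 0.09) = -0.72*z^4 + 0.59*z^3 - 2.59*z^2 + 4.44*z - 1.92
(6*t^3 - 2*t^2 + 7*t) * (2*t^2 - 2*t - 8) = 12*t^5 - 16*t^4 - 30*t^3 + 2*t^2 - 56*t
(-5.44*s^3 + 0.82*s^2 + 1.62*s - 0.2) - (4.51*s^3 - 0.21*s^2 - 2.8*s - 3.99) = -9.95*s^3 + 1.03*s^2 + 4.42*s + 3.79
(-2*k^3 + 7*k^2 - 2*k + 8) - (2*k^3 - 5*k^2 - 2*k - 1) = -4*k^3 + 12*k^2 + 9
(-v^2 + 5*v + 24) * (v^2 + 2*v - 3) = -v^4 + 3*v^3 + 37*v^2 + 33*v - 72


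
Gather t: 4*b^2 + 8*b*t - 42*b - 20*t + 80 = 4*b^2 - 42*b + t*(8*b - 20) + 80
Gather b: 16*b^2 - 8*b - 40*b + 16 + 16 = 16*b^2 - 48*b + 32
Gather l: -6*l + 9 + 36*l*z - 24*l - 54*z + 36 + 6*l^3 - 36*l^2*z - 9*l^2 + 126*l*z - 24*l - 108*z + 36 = 6*l^3 + l^2*(-36*z - 9) + l*(162*z - 54) - 162*z + 81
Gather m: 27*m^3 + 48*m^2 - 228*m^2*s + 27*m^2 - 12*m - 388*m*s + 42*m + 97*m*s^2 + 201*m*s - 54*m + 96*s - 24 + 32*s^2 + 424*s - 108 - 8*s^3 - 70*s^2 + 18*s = 27*m^3 + m^2*(75 - 228*s) + m*(97*s^2 - 187*s - 24) - 8*s^3 - 38*s^2 + 538*s - 132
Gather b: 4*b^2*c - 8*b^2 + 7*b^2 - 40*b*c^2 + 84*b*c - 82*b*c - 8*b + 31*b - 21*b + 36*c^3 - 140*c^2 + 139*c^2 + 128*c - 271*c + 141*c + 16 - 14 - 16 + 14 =b^2*(4*c - 1) + b*(-40*c^2 + 2*c + 2) + 36*c^3 - c^2 - 2*c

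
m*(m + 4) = m^2 + 4*m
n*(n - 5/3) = n^2 - 5*n/3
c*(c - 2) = c^2 - 2*c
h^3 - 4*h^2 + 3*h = h*(h - 3)*(h - 1)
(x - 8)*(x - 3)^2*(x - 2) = x^4 - 16*x^3 + 85*x^2 - 186*x + 144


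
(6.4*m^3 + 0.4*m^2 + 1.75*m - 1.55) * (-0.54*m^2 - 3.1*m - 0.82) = -3.456*m^5 - 20.056*m^4 - 7.433*m^3 - 4.916*m^2 + 3.37*m + 1.271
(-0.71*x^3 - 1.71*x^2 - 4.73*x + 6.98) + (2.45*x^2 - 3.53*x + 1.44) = -0.71*x^3 + 0.74*x^2 - 8.26*x + 8.42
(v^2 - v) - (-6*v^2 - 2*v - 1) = 7*v^2 + v + 1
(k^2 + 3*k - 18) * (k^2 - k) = k^4 + 2*k^3 - 21*k^2 + 18*k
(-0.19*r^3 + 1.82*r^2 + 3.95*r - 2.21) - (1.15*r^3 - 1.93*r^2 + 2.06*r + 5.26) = -1.34*r^3 + 3.75*r^2 + 1.89*r - 7.47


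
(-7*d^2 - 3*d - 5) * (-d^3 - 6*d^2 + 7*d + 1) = 7*d^5 + 45*d^4 - 26*d^3 + 2*d^2 - 38*d - 5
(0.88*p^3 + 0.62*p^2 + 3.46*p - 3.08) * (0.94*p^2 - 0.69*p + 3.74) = 0.8272*p^5 - 0.0244*p^4 + 6.1158*p^3 - 2.9638*p^2 + 15.0656*p - 11.5192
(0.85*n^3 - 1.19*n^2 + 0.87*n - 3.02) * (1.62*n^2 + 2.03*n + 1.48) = 1.377*n^5 - 0.2023*n^4 + 0.2517*n^3 - 4.8875*n^2 - 4.843*n - 4.4696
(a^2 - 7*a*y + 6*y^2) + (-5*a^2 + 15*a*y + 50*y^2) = -4*a^2 + 8*a*y + 56*y^2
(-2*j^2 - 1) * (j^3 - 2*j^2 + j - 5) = -2*j^5 + 4*j^4 - 3*j^3 + 12*j^2 - j + 5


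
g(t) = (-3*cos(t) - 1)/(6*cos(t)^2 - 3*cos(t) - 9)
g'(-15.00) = 1.55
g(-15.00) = -0.39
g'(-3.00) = 187.89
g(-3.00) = -13.18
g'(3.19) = 4701.81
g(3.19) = -113.68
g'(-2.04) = 0.48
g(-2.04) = -0.06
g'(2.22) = -0.75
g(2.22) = -0.16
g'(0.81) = -0.44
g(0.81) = 0.37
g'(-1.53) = 0.30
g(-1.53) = 0.12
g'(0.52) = -0.47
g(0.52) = 0.51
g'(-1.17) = 0.34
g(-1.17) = 0.23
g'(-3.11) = 16913.77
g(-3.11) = -267.05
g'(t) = (12*sin(t)*cos(t) - 3*sin(t))*(-3*cos(t) - 1)/(6*cos(t)^2 - 3*cos(t) - 9)^2 + 3*sin(t)/(6*cos(t)^2 - 3*cos(t) - 9)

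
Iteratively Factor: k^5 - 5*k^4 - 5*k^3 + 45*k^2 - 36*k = (k + 3)*(k^4 - 8*k^3 + 19*k^2 - 12*k) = (k - 3)*(k + 3)*(k^3 - 5*k^2 + 4*k) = (k - 3)*(k - 1)*(k + 3)*(k^2 - 4*k) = (k - 4)*(k - 3)*(k - 1)*(k + 3)*(k)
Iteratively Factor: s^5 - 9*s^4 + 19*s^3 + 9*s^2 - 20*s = (s - 1)*(s^4 - 8*s^3 + 11*s^2 + 20*s) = (s - 4)*(s - 1)*(s^3 - 4*s^2 - 5*s) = s*(s - 4)*(s - 1)*(s^2 - 4*s - 5) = s*(s - 4)*(s - 1)*(s + 1)*(s - 5)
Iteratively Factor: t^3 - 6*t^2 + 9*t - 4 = (t - 1)*(t^2 - 5*t + 4) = (t - 1)^2*(t - 4)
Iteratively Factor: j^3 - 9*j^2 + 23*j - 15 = (j - 3)*(j^2 - 6*j + 5) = (j - 3)*(j - 1)*(j - 5)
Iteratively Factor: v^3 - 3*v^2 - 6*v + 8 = (v - 4)*(v^2 + v - 2) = (v - 4)*(v + 2)*(v - 1)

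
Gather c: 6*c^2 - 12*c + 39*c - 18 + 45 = 6*c^2 + 27*c + 27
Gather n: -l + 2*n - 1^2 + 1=-l + 2*n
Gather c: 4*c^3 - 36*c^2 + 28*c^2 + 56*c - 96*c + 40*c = 4*c^3 - 8*c^2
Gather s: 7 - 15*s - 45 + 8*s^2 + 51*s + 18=8*s^2 + 36*s - 20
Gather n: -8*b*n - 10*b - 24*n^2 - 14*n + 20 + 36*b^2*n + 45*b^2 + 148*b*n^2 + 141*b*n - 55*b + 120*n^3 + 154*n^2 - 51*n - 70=45*b^2 - 65*b + 120*n^3 + n^2*(148*b + 130) + n*(36*b^2 + 133*b - 65) - 50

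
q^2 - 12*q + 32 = (q - 8)*(q - 4)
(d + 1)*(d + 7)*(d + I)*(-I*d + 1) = -I*d^4 + 2*d^3 - 8*I*d^3 + 16*d^2 - 6*I*d^2 + 14*d + 8*I*d + 7*I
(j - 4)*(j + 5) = j^2 + j - 20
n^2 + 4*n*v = n*(n + 4*v)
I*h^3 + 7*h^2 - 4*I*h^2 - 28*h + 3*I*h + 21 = (h - 3)*(h - 7*I)*(I*h - I)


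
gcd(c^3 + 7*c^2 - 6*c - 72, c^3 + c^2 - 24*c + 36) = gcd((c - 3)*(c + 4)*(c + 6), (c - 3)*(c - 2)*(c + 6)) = c^2 + 3*c - 18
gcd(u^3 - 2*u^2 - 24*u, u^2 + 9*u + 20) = u + 4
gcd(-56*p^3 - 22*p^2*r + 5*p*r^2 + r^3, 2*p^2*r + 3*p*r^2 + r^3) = 2*p + r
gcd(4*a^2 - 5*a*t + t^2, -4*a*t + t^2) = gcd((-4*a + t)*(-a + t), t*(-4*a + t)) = -4*a + t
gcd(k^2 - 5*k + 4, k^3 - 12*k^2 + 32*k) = k - 4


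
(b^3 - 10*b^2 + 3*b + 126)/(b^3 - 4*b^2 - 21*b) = (b - 6)/b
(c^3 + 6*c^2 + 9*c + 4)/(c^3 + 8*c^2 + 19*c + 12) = (c + 1)/(c + 3)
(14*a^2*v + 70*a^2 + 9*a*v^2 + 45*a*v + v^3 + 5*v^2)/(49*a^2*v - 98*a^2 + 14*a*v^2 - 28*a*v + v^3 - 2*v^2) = (2*a*v + 10*a + v^2 + 5*v)/(7*a*v - 14*a + v^2 - 2*v)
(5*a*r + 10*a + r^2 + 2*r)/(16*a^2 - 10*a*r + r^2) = (5*a*r + 10*a + r^2 + 2*r)/(16*a^2 - 10*a*r + r^2)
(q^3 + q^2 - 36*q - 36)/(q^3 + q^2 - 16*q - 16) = (q^2 - 36)/(q^2 - 16)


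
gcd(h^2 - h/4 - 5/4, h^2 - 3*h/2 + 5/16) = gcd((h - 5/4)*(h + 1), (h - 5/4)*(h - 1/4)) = h - 5/4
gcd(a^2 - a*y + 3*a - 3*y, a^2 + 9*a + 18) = a + 3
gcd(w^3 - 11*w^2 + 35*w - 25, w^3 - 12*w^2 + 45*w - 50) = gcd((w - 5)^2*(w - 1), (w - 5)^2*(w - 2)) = w^2 - 10*w + 25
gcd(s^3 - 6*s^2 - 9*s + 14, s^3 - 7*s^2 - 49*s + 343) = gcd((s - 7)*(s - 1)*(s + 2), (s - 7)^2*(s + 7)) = s - 7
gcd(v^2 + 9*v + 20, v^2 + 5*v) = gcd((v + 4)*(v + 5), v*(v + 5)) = v + 5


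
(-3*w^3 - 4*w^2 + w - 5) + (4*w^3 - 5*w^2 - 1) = w^3 - 9*w^2 + w - 6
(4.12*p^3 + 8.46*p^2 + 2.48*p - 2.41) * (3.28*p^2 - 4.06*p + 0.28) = 13.5136*p^5 + 11.0216*p^4 - 25.0596*p^3 - 15.6048*p^2 + 10.479*p - 0.6748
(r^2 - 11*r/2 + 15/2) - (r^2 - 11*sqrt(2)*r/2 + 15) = -11*r/2 + 11*sqrt(2)*r/2 - 15/2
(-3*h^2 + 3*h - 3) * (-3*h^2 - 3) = 9*h^4 - 9*h^3 + 18*h^2 - 9*h + 9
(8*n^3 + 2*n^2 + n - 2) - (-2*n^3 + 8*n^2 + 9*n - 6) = 10*n^3 - 6*n^2 - 8*n + 4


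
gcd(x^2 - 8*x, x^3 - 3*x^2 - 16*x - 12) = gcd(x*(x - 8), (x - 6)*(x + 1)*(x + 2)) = 1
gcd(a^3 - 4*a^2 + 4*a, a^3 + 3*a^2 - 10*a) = a^2 - 2*a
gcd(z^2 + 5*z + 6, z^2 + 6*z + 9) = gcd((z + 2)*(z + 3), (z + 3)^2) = z + 3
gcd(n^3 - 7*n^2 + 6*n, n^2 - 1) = n - 1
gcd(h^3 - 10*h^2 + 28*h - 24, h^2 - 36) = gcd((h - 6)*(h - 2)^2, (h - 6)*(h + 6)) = h - 6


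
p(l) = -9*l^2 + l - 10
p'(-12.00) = 217.00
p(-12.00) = -1318.00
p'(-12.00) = 217.00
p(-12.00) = -1318.00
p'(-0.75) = 14.50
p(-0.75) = -15.81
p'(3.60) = -63.80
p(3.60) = -123.04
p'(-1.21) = 22.78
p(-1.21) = -24.39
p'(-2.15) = 39.70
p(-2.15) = -53.75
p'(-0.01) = 1.18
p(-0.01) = -10.01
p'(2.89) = -51.02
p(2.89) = -82.28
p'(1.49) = -25.82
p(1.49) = -28.49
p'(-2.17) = 40.06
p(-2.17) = -54.55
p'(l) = 1 - 18*l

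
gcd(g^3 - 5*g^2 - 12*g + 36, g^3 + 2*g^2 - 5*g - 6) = g^2 + g - 6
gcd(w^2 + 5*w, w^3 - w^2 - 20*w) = w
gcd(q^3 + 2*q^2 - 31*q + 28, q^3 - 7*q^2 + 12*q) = q - 4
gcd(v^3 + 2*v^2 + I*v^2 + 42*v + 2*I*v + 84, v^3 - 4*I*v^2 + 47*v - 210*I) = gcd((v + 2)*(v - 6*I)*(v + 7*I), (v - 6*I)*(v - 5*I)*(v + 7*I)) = v^2 + I*v + 42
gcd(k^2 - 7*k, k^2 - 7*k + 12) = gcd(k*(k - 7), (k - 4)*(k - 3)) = 1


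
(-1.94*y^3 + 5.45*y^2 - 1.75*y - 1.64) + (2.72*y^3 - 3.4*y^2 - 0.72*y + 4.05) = 0.78*y^3 + 2.05*y^2 - 2.47*y + 2.41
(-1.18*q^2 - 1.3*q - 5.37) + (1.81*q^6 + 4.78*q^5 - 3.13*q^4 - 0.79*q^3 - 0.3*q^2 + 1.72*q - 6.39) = 1.81*q^6 + 4.78*q^5 - 3.13*q^4 - 0.79*q^3 - 1.48*q^2 + 0.42*q - 11.76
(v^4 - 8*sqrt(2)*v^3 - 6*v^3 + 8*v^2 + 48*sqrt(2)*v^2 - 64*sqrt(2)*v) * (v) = v^5 - 8*sqrt(2)*v^4 - 6*v^4 + 8*v^3 + 48*sqrt(2)*v^3 - 64*sqrt(2)*v^2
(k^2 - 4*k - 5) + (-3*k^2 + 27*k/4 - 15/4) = -2*k^2 + 11*k/4 - 35/4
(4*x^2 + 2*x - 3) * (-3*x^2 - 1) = -12*x^4 - 6*x^3 + 5*x^2 - 2*x + 3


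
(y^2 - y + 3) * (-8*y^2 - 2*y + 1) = -8*y^4 + 6*y^3 - 21*y^2 - 7*y + 3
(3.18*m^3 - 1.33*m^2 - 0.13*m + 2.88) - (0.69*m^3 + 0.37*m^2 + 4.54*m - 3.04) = 2.49*m^3 - 1.7*m^2 - 4.67*m + 5.92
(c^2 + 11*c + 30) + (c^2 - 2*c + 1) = 2*c^2 + 9*c + 31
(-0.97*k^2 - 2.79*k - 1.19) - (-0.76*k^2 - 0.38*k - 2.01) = -0.21*k^2 - 2.41*k + 0.82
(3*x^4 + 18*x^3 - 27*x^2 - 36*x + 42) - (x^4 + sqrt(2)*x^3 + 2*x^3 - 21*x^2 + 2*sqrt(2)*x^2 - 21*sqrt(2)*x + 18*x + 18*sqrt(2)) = 2*x^4 - sqrt(2)*x^3 + 16*x^3 - 6*x^2 - 2*sqrt(2)*x^2 - 54*x + 21*sqrt(2)*x - 18*sqrt(2) + 42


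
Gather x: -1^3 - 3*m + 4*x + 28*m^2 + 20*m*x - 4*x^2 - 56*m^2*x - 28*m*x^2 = 28*m^2 - 3*m + x^2*(-28*m - 4) + x*(-56*m^2 + 20*m + 4) - 1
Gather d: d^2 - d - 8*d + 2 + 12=d^2 - 9*d + 14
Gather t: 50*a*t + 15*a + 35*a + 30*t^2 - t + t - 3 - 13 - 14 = 50*a*t + 50*a + 30*t^2 - 30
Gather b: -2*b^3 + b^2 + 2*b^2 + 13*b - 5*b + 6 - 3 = -2*b^3 + 3*b^2 + 8*b + 3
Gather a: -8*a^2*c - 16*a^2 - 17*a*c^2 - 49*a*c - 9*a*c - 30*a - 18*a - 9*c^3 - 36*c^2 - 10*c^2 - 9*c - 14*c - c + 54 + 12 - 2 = a^2*(-8*c - 16) + a*(-17*c^2 - 58*c - 48) - 9*c^3 - 46*c^2 - 24*c + 64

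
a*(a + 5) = a^2 + 5*a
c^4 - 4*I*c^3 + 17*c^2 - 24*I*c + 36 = (c - 6*I)*(c - 2*I)*(c + I)*(c + 3*I)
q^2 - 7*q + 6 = (q - 6)*(q - 1)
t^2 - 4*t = t*(t - 4)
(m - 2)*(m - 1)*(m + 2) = m^3 - m^2 - 4*m + 4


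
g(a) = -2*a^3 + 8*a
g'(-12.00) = -856.00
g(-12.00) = 3360.00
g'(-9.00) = -478.00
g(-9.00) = 1386.00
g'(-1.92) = -14.12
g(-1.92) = -1.20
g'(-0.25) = 7.62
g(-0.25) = -1.97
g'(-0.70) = 5.06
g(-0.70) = -4.91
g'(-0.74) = 4.71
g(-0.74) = -5.11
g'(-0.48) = 6.62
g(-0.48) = -3.62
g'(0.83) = 3.87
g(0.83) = 5.50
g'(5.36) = -164.38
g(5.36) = -265.10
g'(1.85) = -12.54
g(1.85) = 2.14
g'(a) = 8 - 6*a^2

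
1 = 1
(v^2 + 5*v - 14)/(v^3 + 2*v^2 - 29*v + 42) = 1/(v - 3)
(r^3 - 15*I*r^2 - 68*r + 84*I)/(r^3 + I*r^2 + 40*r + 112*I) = (r^2 - 8*I*r - 12)/(r^2 + 8*I*r - 16)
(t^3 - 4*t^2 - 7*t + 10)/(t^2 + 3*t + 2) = (t^2 - 6*t + 5)/(t + 1)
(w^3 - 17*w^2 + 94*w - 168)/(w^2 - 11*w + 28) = w - 6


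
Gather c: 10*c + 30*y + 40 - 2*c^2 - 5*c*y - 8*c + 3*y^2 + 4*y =-2*c^2 + c*(2 - 5*y) + 3*y^2 + 34*y + 40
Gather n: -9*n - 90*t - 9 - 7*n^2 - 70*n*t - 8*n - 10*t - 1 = -7*n^2 + n*(-70*t - 17) - 100*t - 10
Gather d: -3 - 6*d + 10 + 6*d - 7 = 0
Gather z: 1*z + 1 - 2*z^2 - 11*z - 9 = -2*z^2 - 10*z - 8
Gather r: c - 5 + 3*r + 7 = c + 3*r + 2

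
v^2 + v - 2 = (v - 1)*(v + 2)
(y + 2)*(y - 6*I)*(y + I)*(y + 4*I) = y^4 + 2*y^3 - I*y^3 + 26*y^2 - 2*I*y^2 + 52*y + 24*I*y + 48*I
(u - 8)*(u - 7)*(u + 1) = u^3 - 14*u^2 + 41*u + 56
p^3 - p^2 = p^2*(p - 1)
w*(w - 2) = w^2 - 2*w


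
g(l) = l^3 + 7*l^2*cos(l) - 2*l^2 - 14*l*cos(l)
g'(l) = -7*l^2*sin(l) + 3*l^2 + 14*l*sin(l) + 14*l*cos(l) - 4*l - 14*cos(l)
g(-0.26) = 3.82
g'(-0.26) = -14.75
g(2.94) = -10.83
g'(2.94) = -16.31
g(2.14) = -0.49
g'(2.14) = -5.19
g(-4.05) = -204.72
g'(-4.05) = -26.36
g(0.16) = -2.08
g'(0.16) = -11.84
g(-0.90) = 9.01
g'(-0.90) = 3.81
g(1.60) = -0.89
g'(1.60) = 5.51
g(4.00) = -4.60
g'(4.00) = 46.93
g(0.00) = 0.00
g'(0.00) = -14.00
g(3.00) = -11.79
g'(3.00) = -15.68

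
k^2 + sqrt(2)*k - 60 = (k - 5*sqrt(2))*(k + 6*sqrt(2))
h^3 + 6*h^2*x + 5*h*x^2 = h*(h + x)*(h + 5*x)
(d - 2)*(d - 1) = d^2 - 3*d + 2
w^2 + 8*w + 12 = (w + 2)*(w + 6)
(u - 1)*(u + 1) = u^2 - 1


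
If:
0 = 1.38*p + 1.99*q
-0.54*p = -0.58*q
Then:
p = 0.00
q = 0.00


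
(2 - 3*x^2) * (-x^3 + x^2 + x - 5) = 3*x^5 - 3*x^4 - 5*x^3 + 17*x^2 + 2*x - 10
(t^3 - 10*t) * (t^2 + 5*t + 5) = t^5 + 5*t^4 - 5*t^3 - 50*t^2 - 50*t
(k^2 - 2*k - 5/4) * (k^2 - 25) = k^4 - 2*k^3 - 105*k^2/4 + 50*k + 125/4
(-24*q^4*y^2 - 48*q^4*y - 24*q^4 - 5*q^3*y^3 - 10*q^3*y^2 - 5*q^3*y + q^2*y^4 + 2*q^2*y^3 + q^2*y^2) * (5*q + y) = -120*q^5*y^2 - 240*q^5*y - 120*q^5 - 49*q^4*y^3 - 98*q^4*y^2 - 49*q^4*y + q^2*y^5 + 2*q^2*y^4 + q^2*y^3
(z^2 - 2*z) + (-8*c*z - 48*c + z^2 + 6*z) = -8*c*z - 48*c + 2*z^2 + 4*z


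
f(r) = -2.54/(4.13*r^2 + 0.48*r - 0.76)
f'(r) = -2.54*(-8.26*r - 0.48)/(4.13*r^2 + 0.48*r - 0.76)^2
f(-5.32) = -0.02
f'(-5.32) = -0.01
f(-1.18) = -0.57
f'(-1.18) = -1.20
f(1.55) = -0.26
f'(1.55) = 0.34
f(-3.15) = -0.07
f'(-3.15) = -0.04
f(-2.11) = -0.15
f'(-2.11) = -0.16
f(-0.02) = 3.31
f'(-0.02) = 1.36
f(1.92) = -0.17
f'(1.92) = 0.18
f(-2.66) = -0.09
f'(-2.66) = -0.07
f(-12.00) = -0.00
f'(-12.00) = -0.00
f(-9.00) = -0.01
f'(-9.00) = -0.00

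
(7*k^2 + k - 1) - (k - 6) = 7*k^2 + 5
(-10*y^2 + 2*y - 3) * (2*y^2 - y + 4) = -20*y^4 + 14*y^3 - 48*y^2 + 11*y - 12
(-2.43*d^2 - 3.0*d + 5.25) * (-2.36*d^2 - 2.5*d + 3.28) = 5.7348*d^4 + 13.155*d^3 - 12.8604*d^2 - 22.965*d + 17.22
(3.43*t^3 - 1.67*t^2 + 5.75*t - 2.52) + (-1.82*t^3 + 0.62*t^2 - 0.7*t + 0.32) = 1.61*t^3 - 1.05*t^2 + 5.05*t - 2.2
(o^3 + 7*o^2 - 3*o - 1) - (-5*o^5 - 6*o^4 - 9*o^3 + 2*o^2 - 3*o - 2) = 5*o^5 + 6*o^4 + 10*o^3 + 5*o^2 + 1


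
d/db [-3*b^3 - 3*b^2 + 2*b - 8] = -9*b^2 - 6*b + 2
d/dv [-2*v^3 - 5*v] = -6*v^2 - 5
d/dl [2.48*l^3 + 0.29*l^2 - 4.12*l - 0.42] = 7.44*l^2 + 0.58*l - 4.12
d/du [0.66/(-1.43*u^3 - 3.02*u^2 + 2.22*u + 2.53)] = (2.8314*u^2 + 3.9864*u - 1.4652)/(1.43*u^3 + 3.02*u^2 - 2.22*u - 2.53)^2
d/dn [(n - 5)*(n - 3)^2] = (n - 3)*(3*n - 13)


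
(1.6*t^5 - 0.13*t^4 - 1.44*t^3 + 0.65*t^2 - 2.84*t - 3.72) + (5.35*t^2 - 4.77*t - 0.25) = 1.6*t^5 - 0.13*t^4 - 1.44*t^3 + 6.0*t^2 - 7.61*t - 3.97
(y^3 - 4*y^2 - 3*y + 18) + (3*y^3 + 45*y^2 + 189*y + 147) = 4*y^3 + 41*y^2 + 186*y + 165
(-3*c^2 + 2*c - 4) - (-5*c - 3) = -3*c^2 + 7*c - 1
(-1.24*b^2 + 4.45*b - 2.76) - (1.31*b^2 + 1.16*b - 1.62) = -2.55*b^2 + 3.29*b - 1.14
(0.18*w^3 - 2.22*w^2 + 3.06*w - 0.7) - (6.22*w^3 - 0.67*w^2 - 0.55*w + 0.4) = -6.04*w^3 - 1.55*w^2 + 3.61*w - 1.1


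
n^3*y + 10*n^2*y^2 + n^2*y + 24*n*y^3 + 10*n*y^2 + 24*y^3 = (n + 4*y)*(n + 6*y)*(n*y + y)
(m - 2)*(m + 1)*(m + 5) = m^3 + 4*m^2 - 7*m - 10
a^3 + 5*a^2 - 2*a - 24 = (a - 2)*(a + 3)*(a + 4)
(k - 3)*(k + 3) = k^2 - 9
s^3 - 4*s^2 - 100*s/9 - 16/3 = (s - 6)*(s + 2/3)*(s + 4/3)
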